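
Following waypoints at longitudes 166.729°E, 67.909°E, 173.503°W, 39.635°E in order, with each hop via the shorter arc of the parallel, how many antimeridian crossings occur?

Leg 1: +166.729° → +67.909°, shortest Δλ = -98.82° (west) — does not cross 180°.
Leg 2: +67.909° → -173.503°, shortest Δλ = 118.588° (east) — crosses 180°.
Leg 3: -173.503° → +39.635°, shortest Δλ = -146.862° (west) — crosses 180°.
Total crossings: 2.

2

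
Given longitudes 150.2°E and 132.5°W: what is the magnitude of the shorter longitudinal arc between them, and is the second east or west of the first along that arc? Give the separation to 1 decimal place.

77.3° east

Raw difference: -132.5 − 150.2 = -282.7°.
Normalise into (−180°, 180°]: -282.7° + 360° = 77.3°.
Positive ⇒ the second point lies to the east; separation 77.3°.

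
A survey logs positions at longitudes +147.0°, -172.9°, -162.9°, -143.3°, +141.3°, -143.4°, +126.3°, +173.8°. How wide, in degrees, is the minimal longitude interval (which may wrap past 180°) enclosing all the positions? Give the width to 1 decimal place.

90.4°

Sort the longitudes: -172.9°, -162.9°, -143.4°, -143.3°, +126.3°, +141.3°, +147.0°, +173.8°.
Eastward gaps between consecutive values (wrapping around): 10.0°, 19.5°, 0.1°, 269.6°, 15.0°, 5.7°, 26.8°, 13.3°.
Largest gap = 269.6° ⇒ minimal covering band is its complement: 360° − 269.6° = 90.4°.
Band runs from +126.3° eastward to -143.3°, crossing the antimeridian.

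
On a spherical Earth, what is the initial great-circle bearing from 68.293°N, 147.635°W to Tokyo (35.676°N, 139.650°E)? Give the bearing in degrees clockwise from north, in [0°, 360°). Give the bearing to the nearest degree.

Δλ = 139.650 − -147.635 = 287.285°; wrapped into (−180°, 180°]: -72.715°.
θ = atan2( sin Δλ · cos φ₂ , cos φ₁ · sin φ₂ − sin φ₁ · cos φ₂ · cos Δλ )
  = atan2(-0.77564, -0.00854) = -90.631° → normalised to [0°, 360°): 269.369°.

269°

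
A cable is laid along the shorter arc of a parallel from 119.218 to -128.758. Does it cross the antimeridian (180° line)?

Naïve |-128.758 − 119.218| = 247.976° > 180°, so the shorter arc goes the other way round — across 180°.
Signed shortest Δλ = ((-128.758 − 119.218 + 180) mod 360) − 180 = 112.024°.
Going east by 112.024° from +119.218° passes through 180° before reaching -128.758°.

Yes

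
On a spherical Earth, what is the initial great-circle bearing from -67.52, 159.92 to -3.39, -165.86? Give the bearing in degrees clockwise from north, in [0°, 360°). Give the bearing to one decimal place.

Δλ = -165.86 − 159.92 = -325.78°; wrapped into (−180°, 180°]: 34.22°.
θ = atan2( sin Δλ · cos φ₂ , cos φ₁ · sin φ₂ − sin φ₁ · cos φ₂ · cos Δλ )
  = atan2(0.56139, 0.74011) = 37.181° → normalised to [0°, 360°): 37.181°.

37.2°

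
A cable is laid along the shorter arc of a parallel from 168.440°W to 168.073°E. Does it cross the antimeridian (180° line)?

Yes

Naïve |168.073 − -168.440| = 336.513° > 180°, so the shorter arc goes the other way round — across 180°.
Signed shortest Δλ = ((168.073 − -168.440 + 180) mod 360) − 180 = -23.487°.
Going west by 23.487° from -168.440° passes through 180° before reaching +168.073°.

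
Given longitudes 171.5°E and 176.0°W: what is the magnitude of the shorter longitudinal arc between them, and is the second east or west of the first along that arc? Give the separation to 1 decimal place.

12.5° east

Raw difference: -176.0 − 171.5 = -347.5°.
Normalise into (−180°, 180°]: -347.5° + 360° = 12.5°.
Positive ⇒ the second point lies to the east; separation 12.5°.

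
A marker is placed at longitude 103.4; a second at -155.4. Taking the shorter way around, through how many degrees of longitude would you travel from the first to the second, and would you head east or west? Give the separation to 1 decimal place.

101.2° east

Raw difference: -155.4 − 103.4 = -258.8°.
Normalise into (−180°, 180°]: -258.8° + 360° = 101.2°.
Positive ⇒ the second point lies to the east; separation 101.2°.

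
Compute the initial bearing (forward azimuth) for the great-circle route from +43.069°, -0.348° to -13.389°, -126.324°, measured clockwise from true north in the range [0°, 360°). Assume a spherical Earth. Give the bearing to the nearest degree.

Δλ = -126.324 − -0.348 = -125.976°.
θ = atan2( sin Δλ · cos φ₂ , cos φ₁ · sin φ₂ − sin φ₁ · cos φ₂ · cos Δλ )
  = atan2(-0.78727, 0.22109) = -74.314° → normalised to [0°, 360°): 285.686°.

286°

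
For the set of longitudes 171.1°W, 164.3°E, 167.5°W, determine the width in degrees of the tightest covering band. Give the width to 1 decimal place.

28.2°

Sort the longitudes: -171.1°, -167.5°, +164.3°.
Eastward gaps between consecutive values (wrapping around): 3.6°, 331.8°, 24.6°.
Largest gap = 331.8° ⇒ minimal covering band is its complement: 360° − 331.8° = 28.2°.
Band runs from +164.3° eastward to -167.5°, crossing the antimeridian.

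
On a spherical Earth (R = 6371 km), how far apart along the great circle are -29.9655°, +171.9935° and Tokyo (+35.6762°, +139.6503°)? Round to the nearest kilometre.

Δλ = 139.6503 − 171.9935 = -32.3432°.
Δφ = 35.6762 − -29.9655 = 65.6417°.
a = sin²(Δφ/2) + cos φ₁ · cos φ₂ · sin²(Δλ/2) = 0.348369.
c = 2·atan2(√a, √(1−a)) = 1.26268 rad → d = 6371·c ≈ 8044.55 km.

8045 km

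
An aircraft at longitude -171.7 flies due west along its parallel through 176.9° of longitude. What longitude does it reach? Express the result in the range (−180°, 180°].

Start at -171.7°; shift −176.9° → -348.6°.
-348.6° lies outside (−180°, 180°]; add 360° → +11.4°.

+11.4°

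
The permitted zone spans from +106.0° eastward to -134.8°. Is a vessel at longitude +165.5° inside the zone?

Yes

Band width going east from +106.0° to -134.8°: ((-134.8 − 106.0) mod 360) = 119.2°.
Offset of +165.5° east of the west edge: ((165.5 − 106.0) mod 360) = 59.5°.
59.5° ≤ 119.2° ⇒ inside.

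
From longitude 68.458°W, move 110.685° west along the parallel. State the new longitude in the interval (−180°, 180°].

179.143°W

Start at -68.458°; shift −110.685° → -179.143°.
-179.143° already lies in (−180°, 180°].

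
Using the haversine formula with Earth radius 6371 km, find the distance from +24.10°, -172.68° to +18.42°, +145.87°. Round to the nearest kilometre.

Δλ = 145.87 − -172.68 = 318.55°; wrapped into (−180°, 180°]: -41.45°.
Δφ = 18.42 − 24.10 = -5.68°.
a = sin²(Δφ/2) + cos φ₁ · cos φ₂ · sin²(Δλ/2) = 0.110915.
c = 2·atan2(√a, √(1−a)) = 0.67905 rad → d = 6371·c ≈ 4326.23 km.

4326 km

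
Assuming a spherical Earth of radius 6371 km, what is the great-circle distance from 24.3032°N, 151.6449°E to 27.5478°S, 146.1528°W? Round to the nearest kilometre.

Δλ = -146.1528 − 151.6449 = -297.7977°; wrapped into (−180°, 180°]: 62.2023°.
Δφ = -27.5478 − 24.3032 = -51.8510°.
a = sin²(Δφ/2) + cos φ₁ · cos φ₂ · sin²(Δλ/2) = 0.406754.
c = 2·atan2(√a, √(1−a)) = 1.38321 rad → d = 6371·c ≈ 8812.40 km.

8812 km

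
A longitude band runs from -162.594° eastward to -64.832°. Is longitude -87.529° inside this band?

Yes

Band width going east from -162.594° to -64.832°: ((-64.832 − -162.594) mod 360) = 97.762°.
Offset of -87.529° east of the west edge: ((-87.529 − -162.594) mod 360) = 75.065°.
75.065° ≤ 97.762° ⇒ inside.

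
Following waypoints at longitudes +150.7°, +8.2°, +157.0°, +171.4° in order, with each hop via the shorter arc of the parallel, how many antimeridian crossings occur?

0

Leg 1: +150.7° → +8.2°, shortest Δλ = -142.5° (west) — does not cross 180°.
Leg 2: +8.2° → +157.0°, shortest Δλ = 148.8° (east) — does not cross 180°.
Leg 3: +157.0° → +171.4°, shortest Δλ = 14.4° (east) — does not cross 180°.
Total crossings: 0.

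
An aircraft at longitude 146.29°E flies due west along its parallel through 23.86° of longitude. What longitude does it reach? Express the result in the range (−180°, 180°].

Start at +146.29°; shift −23.86° → +122.43°.
+122.43° already lies in (−180°, 180°].

122.43°E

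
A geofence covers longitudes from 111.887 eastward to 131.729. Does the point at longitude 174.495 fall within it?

No

Band width going east from +111.887° to +131.729°: ((131.729 − 111.887) mod 360) = 19.842°.
Offset of +174.495° east of the west edge: ((174.495 − 111.887) mod 360) = 62.608°.
62.608° > 19.842° ⇒ outside.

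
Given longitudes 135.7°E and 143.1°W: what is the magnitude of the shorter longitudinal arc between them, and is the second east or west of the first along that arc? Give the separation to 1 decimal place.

Raw difference: -143.1 − 135.7 = -278.8°.
Normalise into (−180°, 180°]: -278.8° + 360° = 81.2°.
Positive ⇒ the second point lies to the east; separation 81.2°.

81.2° east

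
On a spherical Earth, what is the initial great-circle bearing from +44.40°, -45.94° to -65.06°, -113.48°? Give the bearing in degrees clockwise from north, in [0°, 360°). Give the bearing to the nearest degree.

207°

Δλ = -113.48 − -45.94 = -67.54°.
θ = atan2( sin Δλ · cos φ₂ , cos φ₁ · sin φ₂ − sin φ₁ · cos φ₂ · cos Δλ )
  = atan2(-0.38968, -0.76056) = -152.871° → normalised to [0°, 360°): 207.129°.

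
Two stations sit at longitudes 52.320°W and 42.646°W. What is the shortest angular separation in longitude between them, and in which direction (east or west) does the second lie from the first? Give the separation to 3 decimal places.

9.674° east

Raw difference: -42.646 − -52.320 = 9.674°.
Normalise into (−180°, 180°]: 9.674° stays 9.674°.
Positive ⇒ the second point lies to the east; separation 9.674°.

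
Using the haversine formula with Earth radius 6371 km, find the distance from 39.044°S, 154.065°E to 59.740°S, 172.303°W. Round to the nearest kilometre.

3285 km

Δλ = -172.303 − 154.065 = -326.368°; wrapped into (−180°, 180°]: 33.632°.
Δφ = -59.740 − -39.044 = -20.696°.
a = sin²(Δφ/2) + cos φ₁ · cos φ₂ · sin²(Δλ/2) = 0.065022.
c = 2·atan2(√a, √(1−a)) = 0.51568 rad → d = 6371·c ≈ 3285.41 km.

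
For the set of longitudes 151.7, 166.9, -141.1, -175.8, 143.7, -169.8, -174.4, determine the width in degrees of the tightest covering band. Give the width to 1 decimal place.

Sort the longitudes: -175.8°, -174.4°, -169.8°, -141.1°, +143.7°, +151.7°, +166.9°.
Eastward gaps between consecutive values (wrapping around): 1.4°, 4.6°, 28.7°, 284.8°, 8.0°, 15.2°, 17.3°.
Largest gap = 284.8° ⇒ minimal covering band is its complement: 360° − 284.8° = 75.2°.
Band runs from +143.7° eastward to -141.1°, crossing the antimeridian.

75.2°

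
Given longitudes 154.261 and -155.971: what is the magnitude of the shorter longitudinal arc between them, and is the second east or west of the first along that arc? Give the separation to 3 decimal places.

49.768° east

Raw difference: -155.971 − 154.261 = -310.232°.
Normalise into (−180°, 180°]: -310.232° + 360° = 49.768°.
Positive ⇒ the second point lies to the east; separation 49.768°.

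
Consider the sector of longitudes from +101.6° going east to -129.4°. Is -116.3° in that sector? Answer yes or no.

Band width going east from +101.6° to -129.4°: ((-129.4 − 101.6) mod 360) = 129.0°.
Offset of -116.3° east of the west edge: ((-116.3 − 101.6) mod 360) = 142.1°.
142.1° > 129.0° ⇒ outside.

No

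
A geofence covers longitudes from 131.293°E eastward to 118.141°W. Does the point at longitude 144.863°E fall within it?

Band width going east from +131.293° to -118.141°: ((-118.141 − 131.293) mod 360) = 110.566°.
Offset of +144.863° east of the west edge: ((144.863 − 131.293) mod 360) = 13.570°.
13.570° ≤ 110.566° ⇒ inside.

Yes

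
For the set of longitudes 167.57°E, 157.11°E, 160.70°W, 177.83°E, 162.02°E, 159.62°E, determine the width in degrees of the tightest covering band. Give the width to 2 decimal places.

42.19°

Sort the longitudes: -160.70°, +157.11°, +159.62°, +162.02°, +167.57°, +177.83°.
Eastward gaps between consecutive values (wrapping around): 317.81°, 2.51°, 2.40°, 5.55°, 10.26°, 21.47°.
Largest gap = 317.81° ⇒ minimal covering band is its complement: 360° − 317.81° = 42.19°.
Band runs from +157.11° eastward to -160.70°, crossing the antimeridian.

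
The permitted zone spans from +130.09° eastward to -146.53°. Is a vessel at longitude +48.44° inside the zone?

No

Band width going east from +130.09° to -146.53°: ((-146.53 − 130.09) mod 360) = 83.38°.
Offset of +48.44° east of the west edge: ((48.44 − 130.09) mod 360) = 278.35°.
278.35° > 83.38° ⇒ outside.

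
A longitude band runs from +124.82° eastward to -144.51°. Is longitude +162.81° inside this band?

Yes

Band width going east from +124.82° to -144.51°: ((-144.51 − 124.82) mod 360) = 90.67°.
Offset of +162.81° east of the west edge: ((162.81 − 124.82) mod 360) = 37.99°.
37.99° ≤ 90.67° ⇒ inside.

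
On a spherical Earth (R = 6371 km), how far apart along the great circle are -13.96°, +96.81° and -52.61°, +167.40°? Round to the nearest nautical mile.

Δλ = 167.40 − 96.81 = 70.59°.
Δφ = -52.61 − -13.96 = -38.65°.
a = sin²(Δφ/2) + cos φ₁ · cos φ₂ · sin²(Δλ/2) = 0.306243.
c = 2·atan2(√a, √(1−a)) = 1.17286 rad → d = 6371·c ≈ 7472.31 km ≈ 4034.72 nmi.

4035 nmi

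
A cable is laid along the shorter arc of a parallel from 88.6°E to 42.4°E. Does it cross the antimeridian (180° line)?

Signed shortest Δλ = ((42.4 − 88.6 + 180) mod 360) − 180 = -46.2°.
Going west by 46.2° from +88.6° reaches +42.4° without touching 180°.

No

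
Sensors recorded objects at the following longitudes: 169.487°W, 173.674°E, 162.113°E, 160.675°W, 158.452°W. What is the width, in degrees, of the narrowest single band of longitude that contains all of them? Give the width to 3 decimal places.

Sort the longitudes: -169.487°, -160.675°, -158.452°, +162.113°, +173.674°.
Eastward gaps between consecutive values (wrapping around): 8.812°, 2.223°, 320.565°, 11.561°, 16.839°.
Largest gap = 320.565° ⇒ minimal covering band is its complement: 360° − 320.565° = 39.435°.
Band runs from +162.113° eastward to -158.452°, crossing the antimeridian.

39.435°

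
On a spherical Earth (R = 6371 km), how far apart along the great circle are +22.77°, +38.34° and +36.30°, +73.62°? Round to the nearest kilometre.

3703 km

Δλ = 73.62 − 38.34 = 35.28°.
Δφ = 36.30 − 22.77 = 13.53°.
a = sin²(Δφ/2) + cos φ₁ · cos φ₂ · sin²(Δλ/2) = 0.082117.
c = 2·atan2(√a, √(1−a)) = 0.58127 rad → d = 6371·c ≈ 3703.27 km.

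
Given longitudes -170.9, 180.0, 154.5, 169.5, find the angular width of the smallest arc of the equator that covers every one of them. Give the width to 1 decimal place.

34.6°

Sort the longitudes: -170.9°, +154.5°, +169.5°, +180.0°.
Eastward gaps between consecutive values (wrapping around): 325.4°, 15.0°, 10.5°, 9.1°.
Largest gap = 325.4° ⇒ minimal covering band is its complement: 360° − 325.4° = 34.6°.
Band runs from +154.5° eastward to -170.9°, crossing the antimeridian.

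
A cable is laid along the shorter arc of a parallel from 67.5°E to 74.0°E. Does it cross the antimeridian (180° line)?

Signed shortest Δλ = ((74.0 − 67.5 + 180) mod 360) − 180 = 6.5°.
Going east by 6.5° from +67.5° reaches +74.0° without touching 180°.

No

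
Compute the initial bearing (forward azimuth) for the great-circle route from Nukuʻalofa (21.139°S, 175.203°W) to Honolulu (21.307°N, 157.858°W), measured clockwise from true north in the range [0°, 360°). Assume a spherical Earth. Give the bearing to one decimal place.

22.8°

Δλ = -157.858 − -175.203 = 17.345°.
θ = atan2( sin Δλ · cos φ₂ , cos φ₁ · sin φ₂ − sin φ₁ · cos φ₂ · cos Δλ )
  = atan2(0.27775, 0.65962) = 22.835° → normalised to [0°, 360°): 22.835°.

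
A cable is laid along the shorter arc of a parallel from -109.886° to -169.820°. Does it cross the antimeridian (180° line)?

Signed shortest Δλ = ((-169.820 − -109.886 + 180) mod 360) − 180 = -59.934°.
Going west by 59.934° from -109.886° reaches -169.820° without touching 180°.

No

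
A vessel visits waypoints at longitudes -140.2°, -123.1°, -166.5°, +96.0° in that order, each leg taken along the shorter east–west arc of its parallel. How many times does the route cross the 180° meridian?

1

Leg 1: -140.2° → -123.1°, shortest Δλ = 17.1° (east) — does not cross 180°.
Leg 2: -123.1° → -166.5°, shortest Δλ = -43.4° (west) — does not cross 180°.
Leg 3: -166.5° → +96.0°, shortest Δλ = -97.5° (west) — crosses 180°.
Total crossings: 1.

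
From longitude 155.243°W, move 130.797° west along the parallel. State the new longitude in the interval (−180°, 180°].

73.960°E

Start at -155.243°; shift −130.797° → -286.040°.
-286.040° lies outside (−180°, 180°]; add 360° → +73.960°.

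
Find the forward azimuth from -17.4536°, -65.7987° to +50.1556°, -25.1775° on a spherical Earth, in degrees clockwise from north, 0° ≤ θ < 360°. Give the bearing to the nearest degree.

Δλ = -25.1775 − -65.7987 = 40.6212°.
θ = atan2( sin Δλ · cos φ₂ , cos φ₁ · sin φ₂ − sin φ₁ · cos φ₂ · cos Δλ )
  = atan2(0.41713, 0.87830) = 25.405° → normalised to [0°, 360°): 25.405°.

25°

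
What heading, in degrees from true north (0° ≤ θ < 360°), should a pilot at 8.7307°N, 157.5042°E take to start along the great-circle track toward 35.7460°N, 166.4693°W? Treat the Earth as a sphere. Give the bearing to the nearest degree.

Δλ = -166.4693 − 157.5042 = -323.9735°; wrapped into (−180°, 180°]: 36.0265°.
θ = atan2( sin Δλ · cos φ₂ , cos φ₁ · sin φ₂ − sin φ₁ · cos φ₂ · cos Δλ )
  = atan2(0.47736, 0.47779) = 44.974° → normalised to [0°, 360°): 44.974°.

45°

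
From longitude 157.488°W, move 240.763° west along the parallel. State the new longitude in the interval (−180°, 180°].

Start at -157.488°; shift −240.763° → -398.251°.
-398.251° lies outside (−180°, 180°]; add 360° → -38.251°.

38.251°W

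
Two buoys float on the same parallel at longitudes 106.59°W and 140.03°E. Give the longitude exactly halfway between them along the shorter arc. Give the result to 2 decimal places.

163.28°W

Signed shortest Δλ from -106.59° to +140.03° is -113.38°.
Midpoint longitude = -106.59° + (-113.38°)/2 = -106.59° − 56.69° = -163.28°.
(The naïve average (-106.59 + +140.03)/2 = 16.72° is on the wrong side of the globe.)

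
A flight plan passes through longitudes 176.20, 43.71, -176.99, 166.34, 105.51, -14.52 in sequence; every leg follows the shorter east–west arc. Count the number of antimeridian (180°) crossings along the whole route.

Leg 1: +176.20° → +43.71°, shortest Δλ = -132.49° (west) — does not cross 180°.
Leg 2: +43.71° → -176.99°, shortest Δλ = 139.3° (east) — crosses 180°.
Leg 3: -176.99° → +166.34°, shortest Δλ = -16.67° (west) — crosses 180°.
Leg 4: +166.34° → +105.51°, shortest Δλ = -60.83° (west) — does not cross 180°.
Leg 5: +105.51° → -14.52°, shortest Δλ = -120.03° (west) — does not cross 180°.
Total crossings: 2.

2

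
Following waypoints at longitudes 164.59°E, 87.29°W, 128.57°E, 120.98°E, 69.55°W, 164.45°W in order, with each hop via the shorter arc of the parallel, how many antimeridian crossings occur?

3

Leg 1: +164.59° → -87.29°, shortest Δλ = 108.12° (east) — crosses 180°.
Leg 2: -87.29° → +128.57°, shortest Δλ = -144.14° (west) — crosses 180°.
Leg 3: +128.57° → +120.98°, shortest Δλ = -7.59° (west) — does not cross 180°.
Leg 4: +120.98° → -69.55°, shortest Δλ = 169.47° (east) — crosses 180°.
Leg 5: -69.55° → -164.45°, shortest Δλ = -94.9° (west) — does not cross 180°.
Total crossings: 3.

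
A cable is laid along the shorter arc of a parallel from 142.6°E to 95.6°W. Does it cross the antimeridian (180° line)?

Yes

Naïve |-95.6 − 142.6| = 238.2° > 180°, so the shorter arc goes the other way round — across 180°.
Signed shortest Δλ = ((-95.6 − 142.6 + 180) mod 360) − 180 = 121.8°.
Going east by 121.8° from +142.6° passes through 180° before reaching -95.6°.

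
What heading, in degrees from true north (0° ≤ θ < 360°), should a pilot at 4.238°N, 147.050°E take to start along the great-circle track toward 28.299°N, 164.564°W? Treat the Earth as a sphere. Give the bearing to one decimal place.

Δλ = -164.564 − 147.050 = -311.614°; wrapped into (−180°, 180°]: 48.386°.
θ = atan2( sin Δλ · cos φ₂ , cos φ₁ · sin φ₂ − sin φ₁ · cos φ₂ · cos Δλ )
  = atan2(0.65828, 0.42956) = 56.873° → normalised to [0°, 360°): 56.873°.

56.9°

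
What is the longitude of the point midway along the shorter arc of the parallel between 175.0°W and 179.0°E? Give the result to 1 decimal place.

178.0°W

Signed shortest Δλ from -175.0° to +179.0° is -6.0°.
Midpoint longitude = -175.0° + (-6.0°)/2 = -175.0° − 3.0° = -178.0°.
(The naïve average (-175.0 + +179.0)/2 = 2.0° is on the wrong side of the globe.)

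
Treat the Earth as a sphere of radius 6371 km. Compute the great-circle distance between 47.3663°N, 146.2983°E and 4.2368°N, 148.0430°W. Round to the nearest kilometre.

Δλ = -148.0430 − 146.2983 = -294.3413°; wrapped into (−180°, 180°]: 65.6587°.
Δφ = 4.2368 − 47.3663 = -43.1295°.
a = sin²(Δφ/2) + cos φ₁ · cos φ₂ · sin²(Δλ/2) = 0.333622.
c = 2·atan2(√a, √(1−a)) = 1.23157 rad → d = 6371·c ≈ 7846.34 km.

7846 km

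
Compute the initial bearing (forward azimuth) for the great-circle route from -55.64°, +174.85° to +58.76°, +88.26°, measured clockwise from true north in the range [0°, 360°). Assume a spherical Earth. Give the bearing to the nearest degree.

Δλ = 88.26 − 174.85 = -86.59°.
θ = atan2( sin Δλ · cos φ₂ , cos φ₁ · sin φ₂ − sin φ₁ · cos φ₂ · cos Δλ )
  = atan2(-0.51771, 0.50802) = -45.541° → normalised to [0°, 360°): 314.459°.

314°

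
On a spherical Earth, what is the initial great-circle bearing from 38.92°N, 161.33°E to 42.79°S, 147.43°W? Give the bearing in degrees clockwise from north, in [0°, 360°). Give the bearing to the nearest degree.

145°

Δλ = -147.43 − 161.33 = -308.76°; wrapped into (−180°, 180°]: 51.24°.
θ = atan2( sin Δλ · cos φ₂ , cos φ₁ · sin φ₂ − sin φ₁ · cos φ₂ · cos Δλ )
  = atan2(0.57224, -0.81715) = 144.997° → normalised to [0°, 360°): 144.997°.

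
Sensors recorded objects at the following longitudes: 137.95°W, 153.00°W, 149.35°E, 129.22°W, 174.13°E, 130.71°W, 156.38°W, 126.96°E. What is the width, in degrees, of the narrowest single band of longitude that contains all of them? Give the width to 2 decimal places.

103.82°

Sort the longitudes: -156.38°, -153.00°, -137.95°, -130.71°, -129.22°, +126.96°, +149.35°, +174.13°.
Eastward gaps between consecutive values (wrapping around): 3.38°, 15.05°, 7.24°, 1.49°, 256.18°, 22.39°, 24.78°, 29.49°.
Largest gap = 256.18° ⇒ minimal covering band is its complement: 360° − 256.18° = 103.82°.
Band runs from +126.96° eastward to -129.22°, crossing the antimeridian.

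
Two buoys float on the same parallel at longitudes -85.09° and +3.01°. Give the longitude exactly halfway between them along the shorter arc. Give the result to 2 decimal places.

-41.04°

Signed shortest Δλ from -85.09° to +3.01° is +88.10°.
Midpoint longitude = -85.09° + (+88.10°)/2 = -85.09° + 44.05° = -41.04°.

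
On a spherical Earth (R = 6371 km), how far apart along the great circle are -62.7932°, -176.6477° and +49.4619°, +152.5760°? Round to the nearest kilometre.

12773 km

Δλ = 152.5760 − -176.6477 = 329.2237°; wrapped into (−180°, 180°]: -30.7763°.
Δφ = 49.4619 − -62.7932 = 112.2551°.
a = sin²(Δφ/2) + cos φ₁ · cos φ₂ · sin²(Δλ/2) = 0.710290.
c = 2·atan2(√a, √(1−a)) = 2.00488 rad → d = 6371·c ≈ 12773.09 km.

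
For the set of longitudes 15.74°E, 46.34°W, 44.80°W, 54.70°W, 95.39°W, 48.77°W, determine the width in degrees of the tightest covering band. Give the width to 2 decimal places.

111.13°

Sort the longitudes: -95.39°, -54.70°, -48.77°, -46.34°, -44.80°, +15.74°.
Eastward gaps between consecutive values (wrapping around): 40.69°, 5.93°, 2.43°, 1.54°, 60.54°, 248.87°.
Largest gap = 248.87° ⇒ minimal covering band is its complement: 360° − 248.87° = 111.13°.
Band runs from -95.39° eastward to +15.74°.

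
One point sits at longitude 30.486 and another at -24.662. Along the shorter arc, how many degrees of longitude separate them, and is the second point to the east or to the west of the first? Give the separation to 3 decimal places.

55.148° west

Raw difference: -24.662 − 30.486 = -55.148°.
Normalise into (−180°, 180°]: -55.148° stays -55.148°.
Negative ⇒ the second point lies to the west; separation 55.148°.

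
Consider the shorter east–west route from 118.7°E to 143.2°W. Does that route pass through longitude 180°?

Yes

Naïve |-143.2 − 118.7| = 261.9° > 180°, so the shorter arc goes the other way round — across 180°.
Signed shortest Δλ = ((-143.2 − 118.7 + 180) mod 360) − 180 = 98.1°.
Going east by 98.1° from +118.7° passes through 180° before reaching -143.2°.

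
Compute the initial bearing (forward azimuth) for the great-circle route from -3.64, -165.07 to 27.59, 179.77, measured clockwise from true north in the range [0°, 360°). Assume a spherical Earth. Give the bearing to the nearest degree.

336°

Δλ = 179.77 − -165.07 = 344.84°; wrapped into (−180°, 180°]: -15.16°.
θ = atan2( sin Δλ · cos φ₂ , cos φ₁ · sin φ₂ − sin φ₁ · cos φ₂ · cos Δλ )
  = atan2(-0.23178, 0.51652) = -24.167° → normalised to [0°, 360°): 335.833°.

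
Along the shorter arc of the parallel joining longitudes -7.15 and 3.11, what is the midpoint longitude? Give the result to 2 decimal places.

-2.02°

Signed shortest Δλ from -7.15° to +3.11° is +10.26°.
Midpoint longitude = -7.15° + (+10.26°)/2 = -7.15° + 5.13° = -2.02°.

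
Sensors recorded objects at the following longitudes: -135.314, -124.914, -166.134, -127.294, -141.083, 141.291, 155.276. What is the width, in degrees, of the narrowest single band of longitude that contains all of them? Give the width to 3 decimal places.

Sort the longitudes: -166.134°, -141.083°, -135.314°, -127.294°, -124.914°, +141.291°, +155.276°.
Eastward gaps between consecutive values (wrapping around): 25.051°, 5.769°, 8.020°, 2.380°, 266.205°, 13.985°, 38.590°.
Largest gap = 266.205° ⇒ minimal covering band is its complement: 360° − 266.205° = 93.795°.
Band runs from +141.291° eastward to -124.914°, crossing the antimeridian.

93.795°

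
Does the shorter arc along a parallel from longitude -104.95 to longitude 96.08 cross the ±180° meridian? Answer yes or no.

Yes

Naïve |96.08 − -104.95| = 201.03° > 180°, so the shorter arc goes the other way round — across 180°.
Signed shortest Δλ = ((96.08 − -104.95 + 180) mod 360) − 180 = -158.97°.
Going west by 158.97° from -104.95° passes through 180° before reaching +96.08°.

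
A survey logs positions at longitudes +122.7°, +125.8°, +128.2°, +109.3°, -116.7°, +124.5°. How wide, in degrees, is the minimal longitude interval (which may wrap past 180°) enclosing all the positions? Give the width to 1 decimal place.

Sort the longitudes: -116.7°, +109.3°, +122.7°, +124.5°, +125.8°, +128.2°.
Eastward gaps between consecutive values (wrapping around): 226.0°, 13.4°, 1.8°, 1.3°, 2.4°, 115.1°.
Largest gap = 226.0° ⇒ minimal covering band is its complement: 360° − 226.0° = 134.0°.
Band runs from +109.3° eastward to -116.7°, crossing the antimeridian.

134.0°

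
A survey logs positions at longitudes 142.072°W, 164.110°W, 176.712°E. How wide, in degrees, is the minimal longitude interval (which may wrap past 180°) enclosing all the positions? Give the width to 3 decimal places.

41.216°

Sort the longitudes: -164.110°, -142.072°, +176.712°.
Eastward gaps between consecutive values (wrapping around): 22.038°, 318.784°, 19.178°.
Largest gap = 318.784° ⇒ minimal covering band is its complement: 360° − 318.784° = 41.216°.
Band runs from +176.712° eastward to -142.072°, crossing the antimeridian.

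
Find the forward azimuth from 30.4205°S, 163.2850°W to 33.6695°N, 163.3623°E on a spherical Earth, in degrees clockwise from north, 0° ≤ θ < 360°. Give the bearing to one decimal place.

Δλ = 163.3623 − -163.2850 = 326.6473°; wrapped into (−180°, 180°]: -33.3527°.
θ = atan2( sin Δλ · cos φ₂ , cos φ₁ · sin φ₂ − sin φ₁ · cos φ₂ · cos Δλ )
  = atan2(-0.45756, 0.83008) = -28.865° → normalised to [0°, 360°): 331.135°.

331.1°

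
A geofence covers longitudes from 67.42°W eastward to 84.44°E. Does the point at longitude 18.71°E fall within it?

Yes

Band width going east from -67.42° to +84.44°: ((84.44 − -67.42) mod 360) = 151.86°.
Offset of +18.71° east of the west edge: ((18.71 − -67.42) mod 360) = 86.13°.
86.13° ≤ 151.86° ⇒ inside.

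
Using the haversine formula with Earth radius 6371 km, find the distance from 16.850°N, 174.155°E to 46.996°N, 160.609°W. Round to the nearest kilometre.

4074 km

Δλ = -160.609 − 174.155 = -334.764°; wrapped into (−180°, 180°]: 25.236°.
Δφ = 46.996 − 16.850 = 30.146°.
a = sin²(Δφ/2) + cos φ₁ · cos φ₂ · sin²(Δλ/2) = 0.098776.
c = 2·atan2(√a, √(1−a)) = 0.63941 rad → d = 6371·c ≈ 4073.68 km.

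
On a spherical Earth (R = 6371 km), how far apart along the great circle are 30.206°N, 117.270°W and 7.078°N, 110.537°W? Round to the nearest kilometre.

Δλ = -110.537 − -117.270 = 6.733°.
Δφ = 7.078 − 30.206 = -23.128°.
a = sin²(Δφ/2) + cos φ₁ · cos φ₂ · sin²(Δλ/2) = 0.043143.
c = 2·atan2(√a, √(1−a)) = 0.41846 rad → d = 6371·c ≈ 2666.02 km.

2666 km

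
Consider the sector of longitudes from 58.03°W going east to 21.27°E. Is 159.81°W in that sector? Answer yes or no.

Band width going east from -58.03° to +21.27°: ((21.27 − -58.03) mod 360) = 79.30°.
Offset of -159.81° east of the west edge: ((-159.81 − -58.03) mod 360) = 258.22°.
258.22° > 79.30° ⇒ outside.

No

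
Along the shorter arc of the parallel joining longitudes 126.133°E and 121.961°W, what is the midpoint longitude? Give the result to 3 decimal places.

177.914°W

Signed shortest Δλ from +126.133° to -121.961° is +111.906°.
Midpoint longitude = +126.133° + (+111.906°)/2 = +126.133° + 55.953° = +182.086°.
Normalise into (−180°, 180°]: -177.914°.
(The naïve average (+126.133 + -121.961)/2 = 2.086° is on the wrong side of the globe.)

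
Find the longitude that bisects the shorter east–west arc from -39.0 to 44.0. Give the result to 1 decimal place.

Signed shortest Δλ from -39.0° to +44.0° is +83.0°.
Midpoint longitude = -39.0° + (+83.0°)/2 = -39.0° + 41.5° = +2.5°.

+2.5°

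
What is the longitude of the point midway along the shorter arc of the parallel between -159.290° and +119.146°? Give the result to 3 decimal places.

Signed shortest Δλ from -159.290° to +119.146° is -81.564°.
Midpoint longitude = -159.290° + (-81.564°)/2 = -159.290° − 40.782° = -200.072°.
Normalise into (−180°, 180°]: +159.928°.
(The naïve average (-159.290 + +119.146)/2 = -20.072° is on the wrong side of the globe.)

+159.928°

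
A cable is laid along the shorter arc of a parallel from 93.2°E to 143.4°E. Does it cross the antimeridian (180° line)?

Signed shortest Δλ = ((143.4 − 93.2 + 180) mod 360) − 180 = 50.2°.
Going east by 50.2° from +93.2° reaches +143.4° without touching 180°.

No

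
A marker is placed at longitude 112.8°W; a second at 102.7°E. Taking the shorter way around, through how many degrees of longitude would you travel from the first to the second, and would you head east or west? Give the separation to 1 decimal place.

Raw difference: 102.7 − -112.8 = 215.5°.
Normalise into (−180°, 180°]: 215.5° − 360° = -144.5°.
Negative ⇒ the second point lies to the west; separation 144.5°.

144.5° west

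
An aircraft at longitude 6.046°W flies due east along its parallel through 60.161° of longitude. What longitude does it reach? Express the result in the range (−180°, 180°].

54.115°E

Start at -6.046°; shift +60.161° → +54.115°.
+54.115° already lies in (−180°, 180°].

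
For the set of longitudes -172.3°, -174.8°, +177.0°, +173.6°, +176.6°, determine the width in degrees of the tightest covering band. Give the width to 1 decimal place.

14.1°

Sort the longitudes: -174.8°, -172.3°, +173.6°, +176.6°, +177.0°.
Eastward gaps between consecutive values (wrapping around): 2.5°, 345.9°, 3.0°, 0.4°, 8.2°.
Largest gap = 345.9° ⇒ minimal covering band is its complement: 360° − 345.9° = 14.1°.
Band runs from +173.6° eastward to -172.3°, crossing the antimeridian.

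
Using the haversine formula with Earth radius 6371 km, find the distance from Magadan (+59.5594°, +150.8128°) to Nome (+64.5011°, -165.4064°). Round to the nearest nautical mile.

Δλ = -165.4064 − 150.8128 = -316.2192°; wrapped into (−180°, 180°]: 43.7808°.
Δφ = 64.5011 − 59.5594 = 4.9417°.
a = sin²(Δφ/2) + cos φ₁ · cos φ₂ · sin²(Δλ/2) = 0.032176.
c = 2·atan2(√a, √(1−a)) = 0.36071 rad → d = 6371·c ≈ 2298.07 km ≈ 1240.86 nmi.

1241 nmi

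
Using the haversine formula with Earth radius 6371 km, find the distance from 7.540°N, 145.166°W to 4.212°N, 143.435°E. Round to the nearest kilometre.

Δλ = 143.435 − -145.166 = 288.601°; wrapped into (−180°, 180°]: -71.399°.
Δφ = 4.212 − 7.540 = -3.328°.
a = sin²(Δφ/2) + cos φ₁ · cos φ₂ · sin²(Δλ/2) = 0.337499.
c = 2·atan2(√a, √(1−a)) = 1.23978 rad → d = 6371·c ≈ 7898.66 km.

7899 km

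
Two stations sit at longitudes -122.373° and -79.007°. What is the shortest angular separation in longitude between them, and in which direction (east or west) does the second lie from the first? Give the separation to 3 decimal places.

Raw difference: -79.007 − -122.373 = 43.366°.
Normalise into (−180°, 180°]: 43.366° stays 43.366°.
Positive ⇒ the second point lies to the east; separation 43.366°.

43.366° east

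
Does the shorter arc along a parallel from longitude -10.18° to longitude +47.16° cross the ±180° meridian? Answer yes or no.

No

Signed shortest Δλ = ((47.16 − -10.18 + 180) mod 360) − 180 = 57.34°.
Going east by 57.34° from -10.18° reaches +47.16° without touching 180°.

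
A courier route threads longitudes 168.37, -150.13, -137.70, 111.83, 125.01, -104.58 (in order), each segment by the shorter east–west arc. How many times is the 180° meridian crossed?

Leg 1: +168.37° → -150.13°, shortest Δλ = 41.5° (east) — crosses 180°.
Leg 2: -150.13° → -137.70°, shortest Δλ = 12.43° (east) — does not cross 180°.
Leg 3: -137.70° → +111.83°, shortest Δλ = -110.47° (west) — crosses 180°.
Leg 4: +111.83° → +125.01°, shortest Δλ = 13.18° (east) — does not cross 180°.
Leg 5: +125.01° → -104.58°, shortest Δλ = 130.41° (east) — crosses 180°.
Total crossings: 3.

3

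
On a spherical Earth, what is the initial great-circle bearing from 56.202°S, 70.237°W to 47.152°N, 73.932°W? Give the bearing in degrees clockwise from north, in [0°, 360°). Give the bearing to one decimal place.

Δλ = -73.932 − -70.237 = -3.695°.
θ = atan2( sin Δλ · cos φ₂ , cos φ₁ · sin φ₂ − sin φ₁ · cos φ₂ · cos Δλ )
  = atan2(-0.04383, 0.97179) = -2.582° → normalised to [0°, 360°): 357.418°.

357.4°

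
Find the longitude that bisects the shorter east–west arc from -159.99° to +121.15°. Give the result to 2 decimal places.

Signed shortest Δλ from -159.99° to +121.15° is -78.86°.
Midpoint longitude = -159.99° + (-78.86°)/2 = -159.99° − 39.43° = -199.42°.
Normalise into (−180°, 180°]: +160.58°.
(The naïve average (-159.99 + +121.15)/2 = -19.42° is on the wrong side of the globe.)

+160.58°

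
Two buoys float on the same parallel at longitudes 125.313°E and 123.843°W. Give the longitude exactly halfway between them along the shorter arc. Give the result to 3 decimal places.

Signed shortest Δλ from +125.313° to -123.843° is +110.844°.
Midpoint longitude = +125.313° + (+110.844°)/2 = +125.313° + 55.422° = +180.735°.
Normalise into (−180°, 180°]: -179.265°.
(The naïve average (+125.313 + -123.843)/2 = 0.735° is on the wrong side of the globe.)

179.265°W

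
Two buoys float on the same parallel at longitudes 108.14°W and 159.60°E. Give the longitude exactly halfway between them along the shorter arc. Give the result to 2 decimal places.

Signed shortest Δλ from -108.14° to +159.60° is -92.26°.
Midpoint longitude = -108.14° + (-92.26°)/2 = -108.14° − 46.13° = -154.27°.
(The naïve average (-108.14 + +159.60)/2 = 25.73° is on the wrong side of the globe.)

154.27°W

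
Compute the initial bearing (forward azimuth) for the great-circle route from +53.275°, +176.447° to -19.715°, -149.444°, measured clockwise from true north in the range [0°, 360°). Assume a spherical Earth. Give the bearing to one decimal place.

Δλ = -149.444 − 176.447 = -325.891°; wrapped into (−180°, 180°]: 34.109°.
θ = atan2( sin Δλ · cos φ₂ , cos φ₁ · sin φ₂ − sin φ₁ · cos φ₂ · cos Δλ )
  = atan2(0.52790, -0.82645) = 147.432° → normalised to [0°, 360°): 147.432°.

147.4°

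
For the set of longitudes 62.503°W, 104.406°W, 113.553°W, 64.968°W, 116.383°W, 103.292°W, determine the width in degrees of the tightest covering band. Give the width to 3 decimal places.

Sort the longitudes: -116.383°, -113.553°, -104.406°, -103.292°, -64.968°, -62.503°.
Eastward gaps between consecutive values (wrapping around): 2.830°, 9.147°, 1.114°, 38.324°, 2.465°, 306.120°.
Largest gap = 306.120° ⇒ minimal covering band is its complement: 360° − 306.120° = 53.880°.
Band runs from -116.383° eastward to -62.503°.

53.880°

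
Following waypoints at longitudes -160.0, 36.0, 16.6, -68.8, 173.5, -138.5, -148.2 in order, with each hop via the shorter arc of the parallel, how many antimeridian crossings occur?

3

Leg 1: -160.0° → +36.0°, shortest Δλ = -164.0° (west) — crosses 180°.
Leg 2: +36.0° → +16.6°, shortest Δλ = -19.4° (west) — does not cross 180°.
Leg 3: +16.6° → -68.8°, shortest Δλ = -85.4° (west) — does not cross 180°.
Leg 4: -68.8° → +173.5°, shortest Δλ = -117.7° (west) — crosses 180°.
Leg 5: +173.5° → -138.5°, shortest Δλ = 48.0° (east) — crosses 180°.
Leg 6: -138.5° → -148.2°, shortest Δλ = -9.7° (west) — does not cross 180°.
Total crossings: 3.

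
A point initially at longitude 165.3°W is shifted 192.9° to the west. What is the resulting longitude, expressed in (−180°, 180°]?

Start at -165.3°; shift −192.9° → -358.2°.
-358.2° lies outside (−180°, 180°]; add 360° → +1.8°.

1.8°E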